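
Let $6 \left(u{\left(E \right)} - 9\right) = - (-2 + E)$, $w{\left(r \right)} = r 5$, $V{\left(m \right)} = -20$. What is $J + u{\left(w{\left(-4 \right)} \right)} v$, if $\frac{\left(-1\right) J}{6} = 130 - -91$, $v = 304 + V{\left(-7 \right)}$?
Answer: $\frac{6814}{3} \approx 2271.3$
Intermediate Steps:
$v = 284$ ($v = 304 - 20 = 284$)
$w{\left(r \right)} = 5 r$
$J = -1326$ ($J = - 6 \left(130 - -91\right) = - 6 \left(130 + 91\right) = \left(-6\right) 221 = -1326$)
$u{\left(E \right)} = \frac{28}{3} - \frac{E}{6}$ ($u{\left(E \right)} = 9 + \frac{\left(-1\right) \left(-2 + E\right)}{6} = 9 + \frac{2 - E}{6} = 9 - \left(- \frac{1}{3} + \frac{E}{6}\right) = \frac{28}{3} - \frac{E}{6}$)
$J + u{\left(w{\left(-4 \right)} \right)} v = -1326 + \left(\frac{28}{3} - \frac{5 \left(-4\right)}{6}\right) 284 = -1326 + \left(\frac{28}{3} - - \frac{10}{3}\right) 284 = -1326 + \left(\frac{28}{3} + \frac{10}{3}\right) 284 = -1326 + \frac{38}{3} \cdot 284 = -1326 + \frac{10792}{3} = \frac{6814}{3}$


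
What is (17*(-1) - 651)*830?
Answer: -554440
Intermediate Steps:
(17*(-1) - 651)*830 = (-17 - 651)*830 = -668*830 = -554440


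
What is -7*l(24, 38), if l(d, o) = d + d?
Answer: -336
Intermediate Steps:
l(d, o) = 2*d
-7*l(24, 38) = -14*24 = -7*48 = -336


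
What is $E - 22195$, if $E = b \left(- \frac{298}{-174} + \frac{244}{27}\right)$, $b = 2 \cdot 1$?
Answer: $- \frac{17361851}{783} \approx -22174.0$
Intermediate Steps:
$b = 2$
$E = \frac{16834}{783}$ ($E = 2 \left(- \frac{298}{-174} + \frac{244}{27}\right) = 2 \left(\left(-298\right) \left(- \frac{1}{174}\right) + 244 \cdot \frac{1}{27}\right) = 2 \left(\frac{149}{87} + \frac{244}{27}\right) = 2 \cdot \frac{8417}{783} = \frac{16834}{783} \approx 21.499$)
$E - 22195 = \frac{16834}{783} - 22195 = - \frac{17361851}{783}$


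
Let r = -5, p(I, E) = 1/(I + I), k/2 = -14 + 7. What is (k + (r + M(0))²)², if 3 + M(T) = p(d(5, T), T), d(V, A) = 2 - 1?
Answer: 28561/16 ≈ 1785.1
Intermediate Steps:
d(V, A) = 1
k = -14 (k = 2*(-14 + 7) = 2*(-7) = -14)
p(I, E) = 1/(2*I)
M(T) = -5/2 (M(T) = -3 + (½)/1 = -3 + (½)*1 = -3 + ½ = -5/2)
(k + (r + M(0))²)² = (-14 + (-5 - 5/2)²)² = (-14 + (-15/2)²)² = (-14 + 225/4)² = (169/4)² = 28561/16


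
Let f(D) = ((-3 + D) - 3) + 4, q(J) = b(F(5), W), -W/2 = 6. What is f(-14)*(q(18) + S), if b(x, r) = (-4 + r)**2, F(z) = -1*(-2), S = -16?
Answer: -3840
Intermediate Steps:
W = -12 (W = -2*6 = -12)
F(z) = 2
q(J) = 256 (q(J) = (-4 - 12)**2 = (-16)**2 = 256)
f(D) = -2 + D (f(D) = (-6 + D) + 4 = -2 + D)
f(-14)*(q(18) + S) = (-2 - 14)*(256 - 16) = -16*240 = -3840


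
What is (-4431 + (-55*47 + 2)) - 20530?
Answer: -27544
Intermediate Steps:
(-4431 + (-55*47 + 2)) - 20530 = (-4431 + (-2585 + 2)) - 20530 = (-4431 - 2583) - 20530 = -7014 - 20530 = -27544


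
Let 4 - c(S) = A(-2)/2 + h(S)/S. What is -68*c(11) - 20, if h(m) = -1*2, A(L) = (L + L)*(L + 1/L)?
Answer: 392/11 ≈ 35.636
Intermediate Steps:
A(L) = 2*L*(L + 1/L) (A(L) = (2*L)*(L + 1/L) = 2*L*(L + 1/L))
h(m) = -2
c(S) = -1 + 2/S (c(S) = 4 - ((2 + 2*(-2)**2)/2 - 2/S) = 4 - ((2 + 2*4)*(1/2) - 2/S) = 4 - ((2 + 8)*(1/2) - 2/S) = 4 - (10*(1/2) - 2/S) = 4 - (5 - 2/S) = 4 + (-5 + 2/S) = -1 + 2/S)
-68*c(11) - 20 = -68*(2 - 1*11)/11 - 20 = -68*(2 - 11)/11 - 20 = -68*(-9)/11 - 20 = -68*(-9/11) - 20 = 612/11 - 20 = 392/11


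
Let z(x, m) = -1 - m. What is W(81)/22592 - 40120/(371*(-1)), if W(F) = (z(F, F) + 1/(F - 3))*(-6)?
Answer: 11785456065/108961216 ≈ 108.16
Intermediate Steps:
W(F) = 6 - 6/(-3 + F) + 6*F (W(F) = ((-1 - F) + 1/(F - 3))*(-6) = ((-1 - F) + 1/(-3 + F))*(-6) = (-1 + 1/(-3 + F) - F)*(-6) = 6 - 6/(-3 + F) + 6*F)
W(81)/22592 - 40120/(371*(-1)) = (6*(-4 + 81**2 - 2*81)/(-3 + 81))/22592 - 40120/(371*(-1)) = (6*(-4 + 6561 - 162)/78)*(1/22592) - 40120/(-371) = (6*(1/78)*6395)*(1/22592) - 40120*(-1/371) = (6395/13)*(1/22592) + 40120/371 = 6395/293696 + 40120/371 = 11785456065/108961216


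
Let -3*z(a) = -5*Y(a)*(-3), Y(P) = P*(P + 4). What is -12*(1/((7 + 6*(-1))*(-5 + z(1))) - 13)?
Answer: 782/5 ≈ 156.40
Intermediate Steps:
Y(P) = P*(4 + P)
z(a) = -5*a*(4 + a) (z(a) = -(-5*a*(4 + a))*(-3)/3 = -5*a*(4 + a))
-12*(1/((7 + 6*(-1))*(-5 + z(1))) - 13) = -12*(1/((7 + 6*(-1))*(-5 - 5*1*(4 + 1))) - 13) = -12*(1/((7 - 6)*(-5 - 5*1*5)) - 13) = -12*(1/(1*(-5 - 25)) - 13) = -12*(1/(1*(-30)) - 13) = -12*(1/(-30) - 13) = -12*(-1/30 - 13) = -12*(-391/30) = 782/5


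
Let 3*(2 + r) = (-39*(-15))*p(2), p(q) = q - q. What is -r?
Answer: 2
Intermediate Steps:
p(q) = 0
r = -2 (r = -2 + (-39*(-15)*0)/3 = -2 + (585*0)/3 = -2 + (⅓)*0 = -2 + 0 = -2)
-r = -1*(-2) = 2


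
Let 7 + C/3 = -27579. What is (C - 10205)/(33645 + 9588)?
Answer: -92963/43233 ≈ -2.1503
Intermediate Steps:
C = -82758 (C = -21 + 3*(-27579) = -21 - 82737 = -82758)
(C - 10205)/(33645 + 9588) = (-82758 - 10205)/(33645 + 9588) = -92963/43233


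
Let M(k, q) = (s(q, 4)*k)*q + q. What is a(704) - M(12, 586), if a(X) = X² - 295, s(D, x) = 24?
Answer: 325967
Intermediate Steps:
M(k, q) = q + 24*k*q (M(k, q) = (24*k)*q + q = 24*k*q + q = q + 24*k*q)
a(X) = -295 + X²
a(704) - M(12, 586) = (-295 + 704²) - 586*(1 + 24*12) = (-295 + 495616) - 586*(1 + 288) = 495321 - 586*289 = 495321 - 1*169354 = 495321 - 169354 = 325967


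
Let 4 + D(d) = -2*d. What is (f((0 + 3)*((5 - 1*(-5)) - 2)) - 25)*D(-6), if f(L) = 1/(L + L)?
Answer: -1199/6 ≈ -199.83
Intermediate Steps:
D(d) = -4 - 2*d
f(L) = 1/(2*L)
(f((0 + 3)*((5 - 1*(-5)) - 2)) - 25)*D(-6) = (1/(2*(((0 + 3)*((5 - 1*(-5)) - 2)))) - 25)*(-4 - 2*(-6)) = (1/(2*((3*((5 + 5) - 2)))) - 25)*(-4 + 12) = (1/(2*((3*(10 - 2)))) - 25)*8 = (1/(2*((3*8))) - 25)*8 = ((½)/24 - 25)*8 = ((½)*(1/24) - 25)*8 = (1/48 - 25)*8 = -1199/48*8 = -1199/6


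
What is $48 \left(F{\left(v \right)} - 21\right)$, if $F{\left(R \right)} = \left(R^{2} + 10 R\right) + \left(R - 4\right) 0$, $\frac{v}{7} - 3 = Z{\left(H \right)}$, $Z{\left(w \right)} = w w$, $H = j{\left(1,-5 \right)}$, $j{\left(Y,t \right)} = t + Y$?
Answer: $911904$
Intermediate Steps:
$j{\left(Y,t \right)} = Y + t$
$H = -4$ ($H = 1 - 5 = -4$)
$Z{\left(w \right)} = w^{2}$
$v = 133$ ($v = 21 + 7 \left(-4\right)^{2} = 21 + 7 \cdot 16 = 21 + 112 = 133$)
$F{\left(R \right)} = R^{2} + 10 R$ ($F{\left(R \right)} = \left(R^{2} + 10 R\right) + \left(-4 + R\right) 0 = \left(R^{2} + 10 R\right) + 0 = R^{2} + 10 R$)
$48 \left(F{\left(v \right)} - 21\right) = 48 \left(133 \left(10 + 133\right) - 21\right) = 48 \left(133 \cdot 143 - 21\right) = 48 \left(19019 - 21\right) = 48 \cdot 18998 = 911904$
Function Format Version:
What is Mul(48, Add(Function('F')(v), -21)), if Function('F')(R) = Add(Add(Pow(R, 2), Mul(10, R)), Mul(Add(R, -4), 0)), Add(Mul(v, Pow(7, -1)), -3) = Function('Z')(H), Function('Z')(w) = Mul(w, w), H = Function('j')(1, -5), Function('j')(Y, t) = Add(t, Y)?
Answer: 911904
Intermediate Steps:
Function('j')(Y, t) = Add(Y, t)
H = -4 (H = Add(1, -5) = -4)
Function('Z')(w) = Pow(w, 2)
v = 133 (v = Add(21, Mul(7, Pow(-4, 2))) = Add(21, Mul(7, 16)) = Add(21, 112) = 133)
Function('F')(R) = Add(Pow(R, 2), Mul(10, R)) (Function('F')(R) = Add(Add(Pow(R, 2), Mul(10, R)), Mul(Add(-4, R), 0)) = Add(Add(Pow(R, 2), Mul(10, R)), 0) = Add(Pow(R, 2), Mul(10, R)))
Mul(48, Add(Function('F')(v), -21)) = Mul(48, Add(Mul(133, Add(10, 133)), -21)) = Mul(48, Add(Mul(133, 143), -21)) = Mul(48, Add(19019, -21)) = Mul(48, 18998) = 911904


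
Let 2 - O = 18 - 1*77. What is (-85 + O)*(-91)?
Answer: 2184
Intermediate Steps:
O = 61 (O = 2 - (18 - 1*77) = 2 - (18 - 77) = 2 - 1*(-59) = 2 + 59 = 61)
(-85 + O)*(-91) = (-85 + 61)*(-91) = -24*(-91) = 2184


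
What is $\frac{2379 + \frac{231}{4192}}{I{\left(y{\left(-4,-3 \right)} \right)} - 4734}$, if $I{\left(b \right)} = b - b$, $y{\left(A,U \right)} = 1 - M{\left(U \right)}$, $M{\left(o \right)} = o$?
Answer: $- \frac{1108111}{2204992} \approx -0.50255$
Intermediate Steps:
$y{\left(A,U \right)} = 1 - U$
$I{\left(b \right)} = 0$
$\frac{2379 + \frac{231}{4192}}{I{\left(y{\left(-4,-3 \right)} \right)} - 4734} = \frac{2379 + \frac{231}{4192}}{0 - 4734} = \frac{2379 + 231 \cdot \frac{1}{4192}}{-4734} = \left(2379 + \frac{231}{4192}\right) \left(- \frac{1}{4734}\right) = \frac{9972999}{4192} \left(- \frac{1}{4734}\right) = - \frac{1108111}{2204992}$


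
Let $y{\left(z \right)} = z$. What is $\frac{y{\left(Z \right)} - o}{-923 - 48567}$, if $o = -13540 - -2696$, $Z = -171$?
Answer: $- \frac{10673}{49490} \approx -0.21566$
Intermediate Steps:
$o = -10844$ ($o = -13540 + 2696 = -10844$)
$\frac{y{\left(Z \right)} - o}{-923 - 48567} = \frac{-171 - -10844}{-923 - 48567} = \frac{-171 + 10844}{-49490} = 10673 \left(- \frac{1}{49490}\right) = - \frac{10673}{49490}$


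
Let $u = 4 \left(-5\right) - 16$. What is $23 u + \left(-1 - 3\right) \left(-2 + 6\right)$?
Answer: $-844$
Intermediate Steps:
$u = -36$ ($u = -20 - 16 = -36$)
$23 u + \left(-1 - 3\right) \left(-2 + 6\right) = 23 \left(-36\right) + \left(-1 - 3\right) \left(-2 + 6\right) = -828 + \left(-1 - 3\right) 4 = -828 - 16 = -844$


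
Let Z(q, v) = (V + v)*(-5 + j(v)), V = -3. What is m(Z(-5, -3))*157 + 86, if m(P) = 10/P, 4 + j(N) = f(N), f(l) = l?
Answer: 3881/36 ≈ 107.81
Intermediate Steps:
j(N) = -4 + N
Z(q, v) = (-9 + v)*(-3 + v) (Z(q, v) = (-3 + v)*(-5 + (-4 + v)) = (-3 + v)*(-9 + v) = (-9 + v)*(-3 + v))
m(Z(-5, -3))*157 + 86 = (10/(27 + (-3)² - 12*(-3)))*157 + 86 = (10/(27 + 9 + 36))*157 + 86 = (10/72)*157 + 86 = (10*(1/72))*157 + 86 = (5/36)*157 + 86 = 785/36 + 86 = 3881/36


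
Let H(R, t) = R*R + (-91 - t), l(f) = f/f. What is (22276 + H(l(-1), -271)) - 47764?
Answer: -25307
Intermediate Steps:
l(f) = 1
H(R, t) = -91 + R² - t (H(R, t) = R² + (-91 - t) = -91 + R² - t)
(22276 + H(l(-1), -271)) - 47764 = (22276 + (-91 + 1² - 1*(-271))) - 47764 = (22276 + (-91 + 1 + 271)) - 47764 = (22276 + 181) - 47764 = 22457 - 47764 = -25307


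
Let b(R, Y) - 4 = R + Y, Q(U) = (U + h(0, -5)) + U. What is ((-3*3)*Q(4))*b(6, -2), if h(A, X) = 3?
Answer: -792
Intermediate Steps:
Q(U) = 3 + 2*U (Q(U) = (U + 3) + U = (3 + U) + U = 3 + 2*U)
b(R, Y) = 4 + R + Y (b(R, Y) = 4 + (R + Y) = 4 + R + Y)
((-3*3)*Q(4))*b(6, -2) = ((-3*3)*(3 + 2*4))*(4 + 6 - 2) = -9*(3 + 8)*8 = -9*11*8 = -99*8 = -792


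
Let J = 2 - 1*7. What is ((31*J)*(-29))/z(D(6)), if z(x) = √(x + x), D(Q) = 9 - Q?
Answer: 4495*√6/6 ≈ 1835.1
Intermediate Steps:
J = -5 (J = 2 - 7 = -5)
z(x) = √2*√x (z(x) = √(2*x) = √2*√x)
((31*J)*(-29))/z(D(6)) = ((31*(-5))*(-29))/((√2*√(9 - 1*6))) = (-155*(-29))/((√2*√(9 - 6))) = 4495/((√2*√3)) = 4495/(√6) = 4495*(√6/6) = 4495*√6/6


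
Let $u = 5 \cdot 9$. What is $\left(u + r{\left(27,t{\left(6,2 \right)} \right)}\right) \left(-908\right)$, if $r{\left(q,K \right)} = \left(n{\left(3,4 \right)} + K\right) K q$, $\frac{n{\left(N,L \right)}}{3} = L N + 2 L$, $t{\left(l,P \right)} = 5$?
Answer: $-8008560$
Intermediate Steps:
$n{\left(N,L \right)} = 6 L + 3 L N$ ($n{\left(N,L \right)} = 3 \left(L N + 2 L\right) = 3 \left(2 L + L N\right) = 6 L + 3 L N$)
$u = 45$
$r{\left(q,K \right)} = K q \left(60 + K\right)$ ($r{\left(q,K \right)} = \left(3 \cdot 4 \left(2 + 3\right) + K\right) K q = \left(3 \cdot 4 \cdot 5 + K\right) K q = \left(60 + K\right) K q = K \left(60 + K\right) q = K q \left(60 + K\right)$)
$\left(u + r{\left(27,t{\left(6,2 \right)} \right)}\right) \left(-908\right) = \left(45 + 5 \cdot 27 \left(60 + 5\right)\right) \left(-908\right) = \left(45 + 5 \cdot 27 \cdot 65\right) \left(-908\right) = \left(45 + 8775\right) \left(-908\right) = 8820 \left(-908\right) = -8008560$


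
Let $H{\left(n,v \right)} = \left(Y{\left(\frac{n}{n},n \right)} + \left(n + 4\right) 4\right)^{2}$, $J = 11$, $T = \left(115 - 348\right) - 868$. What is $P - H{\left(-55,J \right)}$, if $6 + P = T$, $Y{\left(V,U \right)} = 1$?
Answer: $-42316$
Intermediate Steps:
$T = -1101$ ($T = -233 - 868 = -1101$)
$P = -1107$ ($P = -6 - 1101 = -1107$)
$H{\left(n,v \right)} = \left(17 + 4 n\right)^{2}$ ($H{\left(n,v \right)} = \left(1 + \left(n + 4\right) 4\right)^{2} = \left(1 + \left(4 + n\right) 4\right)^{2} = \left(1 + \left(16 + 4 n\right)\right)^{2} = \left(17 + 4 n\right)^{2}$)
$P - H{\left(-55,J \right)} = -1107 - \left(17 + 4 \left(-55\right)\right)^{2} = -1107 - \left(17 - 220\right)^{2} = -1107 - \left(-203\right)^{2} = -1107 - 41209 = -42316$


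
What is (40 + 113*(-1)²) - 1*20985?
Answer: -20832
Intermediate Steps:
(40 + 113*(-1)²) - 1*20985 = (40 + 113*1) - 20985 = (40 + 113) - 20985 = 153 - 20985 = -20832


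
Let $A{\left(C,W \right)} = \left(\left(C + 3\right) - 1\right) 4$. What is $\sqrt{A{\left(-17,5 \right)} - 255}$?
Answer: $3 i \sqrt{35} \approx 17.748 i$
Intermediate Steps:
$A{\left(C,W \right)} = 8 + 4 C$ ($A{\left(C,W \right)} = \left(\left(3 + C\right) - 1\right) 4 = \left(2 + C\right) 4 = 8 + 4 C$)
$\sqrt{A{\left(-17,5 \right)} - 255} = \sqrt{\left(8 + 4 \left(-17\right)\right) - 255} = \sqrt{\left(8 - 68\right) - 255} = \sqrt{-60 - 255} = \sqrt{-315} = 3 i \sqrt{35}$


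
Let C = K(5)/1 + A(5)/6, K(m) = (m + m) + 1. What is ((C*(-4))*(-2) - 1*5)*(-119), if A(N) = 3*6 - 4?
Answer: -36295/3 ≈ -12098.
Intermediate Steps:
A(N) = 14 (A(N) = 18 - 4 = 14)
K(m) = 1 + 2*m (K(m) = 2*m + 1 = 1 + 2*m)
C = 40/3 (C = (1 + 2*5)/1 + 14/6 = (1 + 10)*1 + 14*(1/6) = 11*1 + 7/3 = 11 + 7/3 = 40/3 ≈ 13.333)
((C*(-4))*(-2) - 1*5)*(-119) = (((40/3)*(-4))*(-2) - 1*5)*(-119) = (-160/3*(-2) - 5)*(-119) = (320/3 - 5)*(-119) = (305/3)*(-119) = -36295/3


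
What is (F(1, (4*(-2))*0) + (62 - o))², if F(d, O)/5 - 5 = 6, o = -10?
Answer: 16129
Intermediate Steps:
F(d, O) = 55 (F(d, O) = 25 + 5*6 = 25 + 30 = 55)
(F(1, (4*(-2))*0) + (62 - o))² = (55 + (62 - 1*(-10)))² = (55 + (62 + 10))² = (55 + 72)² = 127² = 16129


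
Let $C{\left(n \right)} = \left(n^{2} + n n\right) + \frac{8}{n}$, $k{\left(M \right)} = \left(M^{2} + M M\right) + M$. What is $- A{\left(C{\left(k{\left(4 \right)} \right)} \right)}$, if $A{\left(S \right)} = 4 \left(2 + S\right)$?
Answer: $- \frac{93392}{9} \approx -10377.0$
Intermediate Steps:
$k{\left(M \right)} = M + 2 M^{2}$ ($k{\left(M \right)} = \left(M^{2} + M^{2}\right) + M = 2 M^{2} + M = M + 2 M^{2}$)
$C{\left(n \right)} = 2 n^{2} + \frac{8}{n}$ ($C{\left(n \right)} = \left(n^{2} + n^{2}\right) + \frac{8}{n} = 2 n^{2} + \frac{8}{n}$)
$A{\left(S \right)} = 8 + 4 S$
$- A{\left(C{\left(k{\left(4 \right)} \right)} \right)} = - (8 + 4 \frac{2 \left(4 + \left(4 \left(1 + 2 \cdot 4\right)\right)^{3}\right)}{4 \left(1 + 2 \cdot 4\right)}) = - (8 + 4 \frac{2 \left(4 + \left(4 \left(1 + 8\right)\right)^{3}\right)}{4 \left(1 + 8\right)}) = - (8 + 4 \frac{2 \left(4 + \left(4 \cdot 9\right)^{3}\right)}{4 \cdot 9}) = - (8 + 4 \frac{2 \left(4 + 36^{3}\right)}{36}) = - (8 + 4 \cdot 2 \cdot \frac{1}{36} \left(4 + 46656\right)) = - (8 + 4 \cdot 2 \cdot \frac{1}{36} \cdot 46660) = - (8 + 4 \cdot \frac{23330}{9}) = - (8 + \frac{93320}{9}) = \left(-1\right) \frac{93392}{9} = - \frac{93392}{9}$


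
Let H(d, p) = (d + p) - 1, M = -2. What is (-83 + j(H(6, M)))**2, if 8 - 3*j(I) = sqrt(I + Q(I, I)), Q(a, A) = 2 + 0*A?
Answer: (241 + sqrt(5))**2/9 ≈ 6573.8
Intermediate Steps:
H(d, p) = -1 + d + p
Q(a, A) = 2 (Q(a, A) = 2 + 0 = 2)
j(I) = 8/3 - sqrt(2 + I)/3 (j(I) = 8/3 - sqrt(I + 2)/3 = 8/3 - sqrt(2 + I)/3)
(-83 + j(H(6, M)))**2 = (-83 + (8/3 - sqrt(2 + (-1 + 6 - 2))/3))**2 = (-83 + (8/3 - sqrt(2 + 3)/3))**2 = (-83 + (8/3 - sqrt(5)/3))**2 = (-241/3 - sqrt(5)/3)**2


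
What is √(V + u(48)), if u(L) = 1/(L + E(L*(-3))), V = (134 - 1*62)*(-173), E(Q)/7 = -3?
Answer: I*√1008933/9 ≈ 111.61*I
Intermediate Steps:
E(Q) = -21 (E(Q) = 7*(-3) = -21)
V = -12456 (V = (134 - 62)*(-173) = 72*(-173) = -12456)
u(L) = 1/(-21 + L) (u(L) = 1/(L - 21) = 1/(-21 + L))
√(V + u(48)) = √(-12456 + 1/(-21 + 48)) = √(-12456 + 1/27) = √(-336311/27) = I*√1008933/9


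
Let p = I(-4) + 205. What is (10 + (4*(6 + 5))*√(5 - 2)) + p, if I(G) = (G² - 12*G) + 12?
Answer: 291 + 44*√3 ≈ 367.21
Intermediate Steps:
I(G) = 12 + G² - 12*G
p = 281 (p = (12 + (-4)² - 12*(-4)) + 205 = (12 + 16 + 48) + 205 = 76 + 205 = 281)
(10 + (4*(6 + 5))*√(5 - 2)) + p = (10 + (4*(6 + 5))*√(5 - 2)) + 281 = (10 + (4*11)*√3) + 281 = (10 + 44*√3) + 281 = 291 + 44*√3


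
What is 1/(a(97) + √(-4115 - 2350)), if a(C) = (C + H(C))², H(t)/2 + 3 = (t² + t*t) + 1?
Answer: 1423477441/2026288025035914946 - I*√6465/2026288025035914946 ≈ 7.025e-10 - 3.9681e-17*I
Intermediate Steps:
H(t) = -4 + 4*t² (H(t) = -6 + 2*((t² + t*t) + 1) = -6 + 2*((t² + t²) + 1) = -6 + 2*(2*t² + 1) = -6 + 2*(1 + 2*t²) = -6 + (2 + 4*t²) = -4 + 4*t²)
a(C) = (-4 + C + 4*C²)² (a(C) = (C + (-4 + 4*C²))² = (-4 + C + 4*C²)²)
1/(a(97) + √(-4115 - 2350)) = 1/((-4 + 97 + 4*97²)² + √(-4115 - 2350)) = 1/((-4 + 97 + 4*9409)² + √(-6465)) = 1/((-4 + 97 + 37636)² + I*√6465) = 1/(37729² + I*√6465) = 1/(1423477441 + I*√6465)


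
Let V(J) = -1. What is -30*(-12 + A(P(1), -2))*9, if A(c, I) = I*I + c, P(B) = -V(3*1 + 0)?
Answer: 1890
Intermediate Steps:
P(B) = 1 (P(B) = -1*(-1) = 1)
A(c, I) = c + I² (A(c, I) = I² + c = c + I²)
-30*(-12 + A(P(1), -2))*9 = -30*(-12 + (1 + (-2)²))*9 = -30*(-12 + (1 + 4))*9 = -30*(-12 + 5)*9 = -(-210)*9 = -30*(-63) = 1890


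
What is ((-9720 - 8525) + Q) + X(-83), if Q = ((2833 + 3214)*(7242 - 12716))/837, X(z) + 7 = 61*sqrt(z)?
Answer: -48378202/837 + 61*I*sqrt(83) ≈ -57800.0 + 555.74*I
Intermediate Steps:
X(z) = -7 + 61*sqrt(z)
Q = -33101278/837 (Q = (6047*(-5474))*(1/837) = -33101278*1/837 = -33101278/837 ≈ -39548.)
((-9720 - 8525) + Q) + X(-83) = ((-9720 - 8525) - 33101278/837) + (-7 + 61*sqrt(-83)) = (-18245 - 33101278/837) + (-7 + 61*(I*sqrt(83))) = -48372343/837 + (-7 + 61*I*sqrt(83)) = -48378202/837 + 61*I*sqrt(83)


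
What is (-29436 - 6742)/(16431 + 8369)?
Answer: -18089/12400 ≈ -1.4588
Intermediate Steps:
(-29436 - 6742)/(16431 + 8369) = -36178/24800 = -36178*1/24800 = -18089/12400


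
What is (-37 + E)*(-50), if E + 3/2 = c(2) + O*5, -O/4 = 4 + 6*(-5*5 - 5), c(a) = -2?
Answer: -173975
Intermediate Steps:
O = 704 (O = -4*(4 + 6*(-5*5 - 5)) = -4*(4 + 6*(-25 - 5)) = -4*(4 + 6*(-30)) = -4*(4 - 180) = -4*(-176) = 704)
E = 7033/2 (E = -3/2 + (-2 + 704*5) = -3/2 + (-2 + 3520) = -3/2 + 3518 = 7033/2 ≈ 3516.5)
(-37 + E)*(-50) = (-37 + 7033/2)*(-50) = (6959/2)*(-50) = -173975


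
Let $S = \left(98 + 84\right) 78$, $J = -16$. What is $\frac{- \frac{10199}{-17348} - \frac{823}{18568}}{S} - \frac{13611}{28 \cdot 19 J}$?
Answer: $\frac{23155368715665}{14480477467456} \approx 1.5991$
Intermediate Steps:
$S = 14196$ ($S = 182 \cdot 78 = 14196$)
$\frac{- \frac{10199}{-17348} - \frac{823}{18568}}{S} - \frac{13611}{28 \cdot 19 J} = \frac{- \frac{10199}{-17348} - \frac{823}{18568}}{14196} - \frac{13611}{28 \cdot 19 \left(-16\right)} = \left(\left(-10199\right) \left(- \frac{1}{17348}\right) - \frac{823}{18568}\right) \frac{1}{14196} - \frac{13611}{532 \left(-16\right)} = \left(\frac{10199}{17348} - \frac{823}{18568}\right) \frac{1}{14196} - \frac{13611}{-8512} = \frac{43774407}{80529416} \cdot \frac{1}{14196} - - \frac{13611}{8512} = \frac{14591469}{381065196512} + \frac{13611}{8512} = \frac{23155368715665}{14480477467456}$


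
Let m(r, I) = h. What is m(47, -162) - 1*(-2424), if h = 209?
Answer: 2633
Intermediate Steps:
m(r, I) = 209
m(47, -162) - 1*(-2424) = 209 - 1*(-2424) = 209 + 2424 = 2633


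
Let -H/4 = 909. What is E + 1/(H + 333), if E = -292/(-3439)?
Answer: 961037/11359017 ≈ 0.084606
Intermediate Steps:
H = -3636 (H = -4*909 = -3636)
E = 292/3439 (E = -292*(-1/3439) = 292/3439 ≈ 0.084908)
E + 1/(H + 333) = 292/3439 + 1/(-3636 + 333) = 292/3439 + 1/(-3303) = 292/3439 - 1/3303 = 961037/11359017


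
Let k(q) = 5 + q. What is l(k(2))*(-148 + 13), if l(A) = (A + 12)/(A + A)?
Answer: -2565/14 ≈ -183.21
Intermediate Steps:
l(A) = (12 + A)/(2*A) (l(A) = (12 + A)/((2*A)) = (12 + A)*(1/(2*A)) = (12 + A)/(2*A))
l(k(2))*(-148 + 13) = ((12 + (5 + 2))/(2*(5 + 2)))*(-148 + 13) = ((½)*(12 + 7)/7)*(-135) = ((½)*(⅐)*19)*(-135) = (19/14)*(-135) = -2565/14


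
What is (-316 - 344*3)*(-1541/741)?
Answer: 2077268/741 ≈ 2803.3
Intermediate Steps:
(-316 - 344*3)*(-1541/741) = (-316 - 1032)*(-1541*1/741) = -1348*(-1541/741) = 2077268/741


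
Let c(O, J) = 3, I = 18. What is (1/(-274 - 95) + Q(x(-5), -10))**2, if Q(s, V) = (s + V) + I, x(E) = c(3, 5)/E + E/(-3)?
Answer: 279658729/3404025 ≈ 82.155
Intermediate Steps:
x(E) = 3/E - E/3 (x(E) = 3/E + E/(-3) = 3/E + E*(-1/3) = 3/E - E/3)
Q(s, V) = 18 + V + s (Q(s, V) = (s + V) + 18 = (V + s) + 18 = 18 + V + s)
(1/(-274 - 95) + Q(x(-5), -10))**2 = (1/(-274 - 95) + (18 - 10 + (3/(-5) - 1/3*(-5))))**2 = (1/(-369) + (18 - 10 + (3*(-1/5) + 5/3)))**2 = (-1/369 + (18 - 10 + (-3/5 + 5/3)))**2 = (-1/369 + (18 - 10 + 16/15))**2 = (-1/369 + 136/15)**2 = (16723/1845)**2 = 279658729/3404025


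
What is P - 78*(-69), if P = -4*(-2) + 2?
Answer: 5392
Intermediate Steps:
P = 10 (P = 8 + 2 = 10)
P - 78*(-69) = 10 - 78*(-69) = 10 + 5382 = 5392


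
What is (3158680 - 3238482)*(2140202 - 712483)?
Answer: -113934831638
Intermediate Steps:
(3158680 - 3238482)*(2140202 - 712483) = -79802*1427719 = -113934831638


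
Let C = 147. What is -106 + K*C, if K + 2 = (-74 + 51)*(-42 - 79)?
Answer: 408701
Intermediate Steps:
K = 2781 (K = -2 + (-74 + 51)*(-42 - 79) = -2 - 23*(-121) = -2 + 2783 = 2781)
-106 + K*C = -106 + 2781*147 = -106 + 408807 = 408701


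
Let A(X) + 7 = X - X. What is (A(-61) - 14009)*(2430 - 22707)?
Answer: 284202432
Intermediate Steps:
A(X) = -7 (A(X) = -7 + (X - X) = -7 + 0 = -7)
(A(-61) - 14009)*(2430 - 22707) = (-7 - 14009)*(2430 - 22707) = -14016*(-20277) = 284202432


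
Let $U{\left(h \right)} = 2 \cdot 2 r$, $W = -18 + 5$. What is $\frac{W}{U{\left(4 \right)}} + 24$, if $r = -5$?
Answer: $\frac{493}{20} \approx 24.65$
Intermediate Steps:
$W = -13$
$U{\left(h \right)} = -20$ ($U{\left(h \right)} = 2 \cdot 2 \left(-5\right) = 4 \left(-5\right) = -20$)
$\frac{W}{U{\left(4 \right)}} + 24 = \frac{1}{-20} \left(-13\right) + 24 = \left(- \frac{1}{20}\right) \left(-13\right) + 24 = \frac{13}{20} + 24 = \frac{493}{20}$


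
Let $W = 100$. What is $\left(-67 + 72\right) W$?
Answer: $500$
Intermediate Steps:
$\left(-67 + 72\right) W = \left(-67 + 72\right) 100 = 5 \cdot 100 = 500$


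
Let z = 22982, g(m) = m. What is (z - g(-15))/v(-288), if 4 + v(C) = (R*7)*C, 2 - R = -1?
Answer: -22997/6052 ≈ -3.7999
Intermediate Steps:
R = 3 (R = 2 - 1*(-1) = 2 + 1 = 3)
v(C) = -4 + 21*C (v(C) = -4 + (3*7)*C = -4 + 21*C)
(z - g(-15))/v(-288) = (22982 - 1*(-15))/(-4 + 21*(-288)) = (22982 + 15)/(-4 - 6048) = 22997/(-6052) = 22997*(-1/6052) = -22997/6052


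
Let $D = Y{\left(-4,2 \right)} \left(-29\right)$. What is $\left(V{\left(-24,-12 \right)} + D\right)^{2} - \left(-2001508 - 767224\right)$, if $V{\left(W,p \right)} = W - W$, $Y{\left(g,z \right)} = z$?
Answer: $2772096$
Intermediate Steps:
$V{\left(W,p \right)} = 0$
$D = -58$ ($D = 2 \left(-29\right) = -58$)
$\left(V{\left(-24,-12 \right)} + D\right)^{2} - \left(-2001508 - 767224\right) = \left(0 - 58\right)^{2} - \left(-2001508 - 767224\right) = \left(-58\right)^{2} - \left(-2001508 - 767224\right) = 3364 - -2768732 = 3364 + 2768732 = 2772096$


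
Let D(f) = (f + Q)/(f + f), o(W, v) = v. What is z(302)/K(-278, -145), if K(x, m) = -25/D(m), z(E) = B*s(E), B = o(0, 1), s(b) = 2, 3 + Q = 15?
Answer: -133/3625 ≈ -0.036690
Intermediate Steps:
Q = 12 (Q = -3 + 15 = 12)
B = 1
D(f) = (12 + f)/(2*f) (D(f) = (f + 12)/(f + f) = (12 + f)/((2*f)) = (12 + f)*(1/(2*f)) = (12 + f)/(2*f))
z(E) = 2 (z(E) = 1*2 = 2)
K(x, m) = -50*m/(12 + m) (K(x, m) = -25*2*m/(12 + m) = -50*m/(12 + m))
z(302)/K(-278, -145) = 2/((-50*(-145)/(12 - 145))) = 2/((-50*(-145)/(-133))) = 2/((-50*(-145)*(-1/133))) = 2/(-7250/133) = 2*(-133/7250) = -133/3625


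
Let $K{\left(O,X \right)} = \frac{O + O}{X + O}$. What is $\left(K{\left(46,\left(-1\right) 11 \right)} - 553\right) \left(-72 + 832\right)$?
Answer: $- \frac{2927976}{7} \approx -4.1828 \cdot 10^{5}$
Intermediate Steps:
$K{\left(O,X \right)} = \frac{2 O}{O + X}$
$\left(K{\left(46,\left(-1\right) 11 \right)} - 553\right) \left(-72 + 832\right) = \left(2 \cdot 46 \frac{1}{46 - 11} - 553\right) \left(-72 + 832\right) = \left(2 \cdot 46 \frac{1}{46 - 11} - 553\right) 760 = \left(2 \cdot 46 \cdot \frac{1}{35} - 553\right) 760 = \left(\frac{92}{35} - 553\right) 760 = \left(- \frac{19263}{35}\right) 760 = - \frac{2927976}{7}$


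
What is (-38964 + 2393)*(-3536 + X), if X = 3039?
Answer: 18175787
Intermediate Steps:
(-38964 + 2393)*(-3536 + X) = (-38964 + 2393)*(-3536 + 3039) = -36571*(-497) = 18175787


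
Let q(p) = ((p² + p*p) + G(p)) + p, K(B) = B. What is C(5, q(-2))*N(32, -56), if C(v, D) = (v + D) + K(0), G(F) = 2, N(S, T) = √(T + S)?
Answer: 26*I*√6 ≈ 63.687*I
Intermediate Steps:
N(S, T) = √(S + T)
q(p) = 2 + p + 2*p² (q(p) = ((p² + p*p) + 2) + p = ((p² + p²) + 2) + p = (2*p² + 2) + p = (2 + 2*p²) + p = 2 + p + 2*p²)
C(v, D) = D + v (C(v, D) = (v + D) + 0 = (D + v) + 0 = D + v)
C(5, q(-2))*N(32, -56) = ((2 - 2 + 2*(-2)²) + 5)*√(32 - 56) = ((2 - 2 + 2*4) + 5)*√(-24) = ((2 - 2 + 8) + 5)*(2*I*√6) = (8 + 5)*(2*I*√6) = 13*(2*I*√6) = 26*I*√6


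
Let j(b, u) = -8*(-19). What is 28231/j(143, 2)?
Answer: 28231/152 ≈ 185.73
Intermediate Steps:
j(b, u) = 152
28231/j(143, 2) = 28231/152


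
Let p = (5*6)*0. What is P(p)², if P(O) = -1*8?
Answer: 64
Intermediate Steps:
p = 0 (p = 30*0 = 0)
P(O) = -8
P(p)² = (-8)² = 64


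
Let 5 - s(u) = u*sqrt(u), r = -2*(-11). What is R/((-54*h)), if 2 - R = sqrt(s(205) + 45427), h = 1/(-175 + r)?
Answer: 17/3 - 17*sqrt(45432 - 205*sqrt(205))/6 ≈ -578.42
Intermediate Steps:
r = 22
h = -1/153 (h = 1/(-175 + 22) = 1/(-153) = -1/153 ≈ -0.0065359)
s(u) = 5 - u**(3/2) (s(u) = 5 - u*sqrt(u) = 5 - u**(3/2))
R = 2 - sqrt(45432 - 205*sqrt(205)) (R = 2 - sqrt((5 - 205**(3/2)) + 45427) = 2 - sqrt((5 - 205*sqrt(205)) + 45427) = 2 - sqrt(45432 - 205*sqrt(205)) ≈ -204.15)
R/((-54*h)) = (2 - sqrt(45432 - 205*sqrt(205)))/((-54*(-1/153))) = (2 - sqrt(45432 - 205*sqrt(205)))/(6/17) = (2 - sqrt(45432 - 205*sqrt(205)))*(17/6) = 17/3 - 17*sqrt(45432 - 205*sqrt(205))/6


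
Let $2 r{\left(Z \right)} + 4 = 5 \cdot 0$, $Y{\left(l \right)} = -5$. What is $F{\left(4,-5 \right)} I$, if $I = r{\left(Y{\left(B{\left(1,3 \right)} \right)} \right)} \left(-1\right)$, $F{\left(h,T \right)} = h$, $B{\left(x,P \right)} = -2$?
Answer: $8$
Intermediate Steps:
$r{\left(Z \right)} = -2$ ($r{\left(Z \right)} = -2 + \frac{5 \cdot 0}{2} = -2 + \frac{1}{2} \cdot 0 = -2 + 0 = -2$)
$I = 2$ ($I = \left(-2\right) \left(-1\right) = 2$)
$F{\left(4,-5 \right)} I = 4 \cdot 2 = 8$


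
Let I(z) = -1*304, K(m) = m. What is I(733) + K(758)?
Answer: 454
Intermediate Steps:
I(z) = -304
I(733) + K(758) = -304 + 758 = 454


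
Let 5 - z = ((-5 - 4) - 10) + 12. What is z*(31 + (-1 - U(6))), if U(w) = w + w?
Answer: 216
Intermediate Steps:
z = 12 (z = 5 - (((-5 - 4) - 10) + 12) = 5 - ((-9 - 10) + 12) = 5 - (-19 + 12) = 5 - 1*(-7) = 5 + 7 = 12)
U(w) = 2*w
z*(31 + (-1 - U(6))) = 12*(31 + (-1 - 2*6)) = 12*(31 + (-1 - 1*12)) = 12*(31 + (-1 - 12)) = 12*(31 - 13) = 12*18 = 216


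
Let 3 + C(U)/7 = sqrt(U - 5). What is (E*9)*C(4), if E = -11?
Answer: 2079 - 693*I ≈ 2079.0 - 693.0*I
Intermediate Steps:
C(U) = -21 + 7*sqrt(-5 + U) (C(U) = -21 + 7*sqrt(U - 5) = -21 + 7*sqrt(-5 + U))
(E*9)*C(4) = (-11*9)*(-21 + 7*sqrt(-5 + 4)) = -99*(-21 + 7*sqrt(-1)) = -99*(-21 + 7*I) = 2079 - 693*I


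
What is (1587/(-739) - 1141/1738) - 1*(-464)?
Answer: 592351843/1284382 ≈ 461.20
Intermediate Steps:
(1587/(-739) - 1141/1738) - 1*(-464) = (1587*(-1/739) - 1141*1/1738) + 464 = (-1587/739 - 1141/1738) + 464 = -3601405/1284382 + 464 = 592351843/1284382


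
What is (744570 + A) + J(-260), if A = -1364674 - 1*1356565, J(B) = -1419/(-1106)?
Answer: -2186194495/1106 ≈ -1.9767e+6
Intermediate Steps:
J(B) = 1419/1106 (J(B) = -1419*(-1/1106) = 1419/1106)
A = -2721239 (A = -1364674 - 1356565 = -2721239)
(744570 + A) + J(-260) = (744570 - 2721239) + 1419/1106 = -1976669 + 1419/1106 = -2186194495/1106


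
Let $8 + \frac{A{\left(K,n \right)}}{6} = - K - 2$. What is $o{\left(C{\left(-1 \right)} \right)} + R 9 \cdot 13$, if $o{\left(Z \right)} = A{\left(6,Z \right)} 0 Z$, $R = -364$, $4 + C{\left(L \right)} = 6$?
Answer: $-42588$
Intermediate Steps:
$C{\left(L \right)} = 2$ ($C{\left(L \right)} = -4 + 6 = 2$)
$A{\left(K,n \right)} = -60 - 6 K$ ($A{\left(K,n \right)} = -48 + 6 \left(- K - 2\right) = -48 + 6 \left(-2 - K\right) = -48 - \left(12 + 6 K\right) = -60 - 6 K$)
$o{\left(Z \right)} = 0$ ($o{\left(Z \right)} = \left(-60 - 36\right) 0 Z = \left(-96\right) 0 Z = 0 Z = 0$)
$o{\left(C{\left(-1 \right)} \right)} + R 9 \cdot 13 = 0 - 364 \cdot 9 \cdot 13 = 0 - 42588 = -42588$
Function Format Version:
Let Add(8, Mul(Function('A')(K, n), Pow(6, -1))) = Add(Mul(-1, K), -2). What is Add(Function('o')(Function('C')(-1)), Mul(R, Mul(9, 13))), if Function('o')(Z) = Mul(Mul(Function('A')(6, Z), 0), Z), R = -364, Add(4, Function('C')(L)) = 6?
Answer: -42588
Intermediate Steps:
Function('C')(L) = 2 (Function('C')(L) = Add(-4, 6) = 2)
Function('A')(K, n) = Add(-60, Mul(-6, K)) (Function('A')(K, n) = Add(-48, Mul(6, Add(Mul(-1, K), -2))) = Add(-48, Mul(6, Add(-2, Mul(-1, K)))) = Add(-48, Add(-12, Mul(-6, K))) = Add(-60, Mul(-6, K)))
Function('o')(Z) = 0 (Function('o')(Z) = Mul(Mul(Add(-60, Mul(-6, 6)), 0), Z) = Mul(Mul(Add(-60, -36), 0), Z) = Mul(Mul(-96, 0), Z) = Mul(0, Z) = 0)
Add(Function('o')(Function('C')(-1)), Mul(R, Mul(9, 13))) = Add(0, Mul(-364, Mul(9, 13))) = Add(0, Mul(-364, 117)) = Add(0, -42588) = -42588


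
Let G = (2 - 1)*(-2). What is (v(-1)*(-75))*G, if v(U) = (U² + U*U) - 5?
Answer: -450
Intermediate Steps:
G = -2 (G = 1*(-2) = -2)
v(U) = -5 + 2*U² (v(U) = (U² + U²) - 5 = 2*U² - 5 = -5 + 2*U²)
(v(-1)*(-75))*G = ((-5 + 2*(-1)²)*(-75))*(-2) = ((-5 + 2*1)*(-75))*(-2) = ((-5 + 2)*(-75))*(-2) = -3*(-75)*(-2) = 225*(-2) = -450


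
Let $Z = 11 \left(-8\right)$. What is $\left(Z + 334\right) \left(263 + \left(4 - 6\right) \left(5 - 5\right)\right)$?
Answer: $64698$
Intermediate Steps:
$Z = -88$
$\left(Z + 334\right) \left(263 + \left(4 - 6\right) \left(5 - 5\right)\right) = \left(-88 + 334\right) \left(263 + \left(4 - 6\right) \left(5 - 5\right)\right) = 246 \left(263 + \left(4 - 6\right) 0\right) = 246 \left(263 - 0\right) = 246 \left(263 + 0\right) = 246 \cdot 263 = 64698$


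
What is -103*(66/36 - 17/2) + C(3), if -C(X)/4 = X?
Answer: 2024/3 ≈ 674.67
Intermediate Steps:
C(X) = -4*X
-103*(66/36 - 17/2) + C(3) = -103*(66/36 - 17/2) - 4*3 = -103*(66*(1/36) - 17*½) - 12 = -103*(11/6 - 17/2) - 12 = -103*(-20/3) - 12 = 2060/3 - 12 = 2024/3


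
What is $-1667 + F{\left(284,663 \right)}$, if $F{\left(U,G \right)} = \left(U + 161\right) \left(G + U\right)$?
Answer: $419748$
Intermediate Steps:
$F{\left(U,G \right)} = \left(161 + U\right) \left(G + U\right)$
$-1667 + F{\left(284,663 \right)} = -1667 + \left(284^{2} + 161 \cdot 663 + 161 \cdot 284 + 663 \cdot 284\right) = -1667 + \left(80656 + 106743 + 45724 + 188292\right) = -1667 + 421415 = 419748$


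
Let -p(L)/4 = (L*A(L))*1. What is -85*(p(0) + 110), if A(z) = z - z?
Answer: -9350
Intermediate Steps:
A(z) = 0
p(L) = 0 (p(L) = -4*L*0 = -0 = -4*0 = 0)
-85*(p(0) + 110) = -85*(0 + 110) = -85*110 = -9350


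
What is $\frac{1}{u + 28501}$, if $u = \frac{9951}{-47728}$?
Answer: $\frac{47728}{1360285777} \approx 3.5087 \cdot 10^{-5}$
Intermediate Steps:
$u = - \frac{9951}{47728}$ ($u = 9951 \left(- \frac{1}{47728}\right) = - \frac{9951}{47728} \approx -0.20849$)
$\frac{1}{u + 28501} = \frac{1}{- \frac{9951}{47728} + 28501} = \frac{1}{\frac{1360285777}{47728}} = \frac{47728}{1360285777}$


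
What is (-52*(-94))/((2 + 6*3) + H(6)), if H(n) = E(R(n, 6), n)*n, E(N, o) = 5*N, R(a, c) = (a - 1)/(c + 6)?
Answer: 752/5 ≈ 150.40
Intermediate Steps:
R(a, c) = (-1 + a)/(6 + c)
H(n) = n*(-5/12 + 5*n/12) (H(n) = (5*((-1 + n)/(6 + 6)))*n = (5*((-1 + n)/12))*n = (5*(-1/12 + n/12))*n = (-5/12 + 5*n/12)*n = n*(-5/12 + 5*n/12))
(-52*(-94))/((2 + 6*3) + H(6)) = (-52*(-94))/((2 + 6*3) + (5/12)*6*(-1 + 6)) = 4888/((2 + 18) + (5/12)*6*5) = 4888/(20 + 25/2) = 4888/(65/2) = 4888*(2/65) = 752/5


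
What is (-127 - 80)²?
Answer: 42849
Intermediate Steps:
(-127 - 80)² = (-207)² = 42849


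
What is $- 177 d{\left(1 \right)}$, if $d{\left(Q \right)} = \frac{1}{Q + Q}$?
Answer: $- \frac{177}{2} \approx -88.5$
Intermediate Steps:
$d{\left(Q \right)} = \frac{1}{2 Q}$
$- 177 d{\left(1 \right)} = - 177 \frac{1}{2 \cdot 1} = - 177 \cdot \frac{1}{2} \cdot 1 = \left(-177\right) \frac{1}{2} = - \frac{177}{2}$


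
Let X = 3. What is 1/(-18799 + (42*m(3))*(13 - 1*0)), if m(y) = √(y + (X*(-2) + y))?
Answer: -1/18799 ≈ -5.3194e-5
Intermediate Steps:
m(y) = √(-6 + 2*y) (m(y) = √(y + (3*(-2) + y)) = √(y + (-6 + y)) = √(-6 + 2*y))
1/(-18799 + (42*m(3))*(13 - 1*0)) = 1/(-18799 + (42*√(-6 + 2*3))*(13 - 1*0)) = 1/(-18799 + (42*√(-6 + 6))*(13 + 0)) = 1/(-18799 + (42*√0)*13) = 1/(-18799 + (42*0)*13) = 1/(-18799 + 0*13) = 1/(-18799 + 0) = 1/(-18799) = -1/18799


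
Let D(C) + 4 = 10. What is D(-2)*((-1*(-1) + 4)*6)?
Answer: 180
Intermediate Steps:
D(C) = 6 (D(C) = -4 + 10 = 6)
D(-2)*((-1*(-1) + 4)*6) = 6*((-1*(-1) + 4)*6) = 6*((1 + 4)*6) = 6*(5*6) = 6*30 = 180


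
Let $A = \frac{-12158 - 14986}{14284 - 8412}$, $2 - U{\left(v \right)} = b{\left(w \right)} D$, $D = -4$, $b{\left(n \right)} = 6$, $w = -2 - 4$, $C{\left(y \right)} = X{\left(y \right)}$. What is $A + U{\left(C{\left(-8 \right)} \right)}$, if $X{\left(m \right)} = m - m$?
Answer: $\frac{15691}{734} \approx 21.377$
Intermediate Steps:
$X{\left(m \right)} = 0$
$C{\left(y \right)} = 0$
$w = -6$ ($w = -2 - 4 = -6$)
$U{\left(v \right)} = 26$ ($U{\left(v \right)} = 2 - 6 \left(-4\right) = 2 - -24 = 2 + 24 = 26$)
$A = - \frac{3393}{734}$ ($A = - \frac{27144}{5872} = \left(-27144\right) \frac{1}{5872} = - \frac{3393}{734} \approx -4.6226$)
$A + U{\left(C{\left(-8 \right)} \right)} = - \frac{3393}{734} + 26 = \frac{15691}{734}$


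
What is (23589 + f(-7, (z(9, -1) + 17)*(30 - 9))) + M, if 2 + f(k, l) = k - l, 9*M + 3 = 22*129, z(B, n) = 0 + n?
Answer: 23559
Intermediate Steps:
z(B, n) = n
M = 315 (M = -1/3 + (22*129)/9 = -1/3 + (1/9)*2838 = -1/3 + 946/3 = 315)
f(k, l) = -2 + k - l (f(k, l) = -2 + (k - l) = -2 + k - l)
(23589 + f(-7, (z(9, -1) + 17)*(30 - 9))) + M = (23589 + (-2 - 7 - (-1 + 17)*(30 - 9))) + 315 = (23589 + (-2 - 7 - 16*21)) + 315 = (23589 + (-2 - 7 - 1*336)) + 315 = (23589 + (-2 - 7 - 336)) + 315 = (23589 - 345) + 315 = 23244 + 315 = 23559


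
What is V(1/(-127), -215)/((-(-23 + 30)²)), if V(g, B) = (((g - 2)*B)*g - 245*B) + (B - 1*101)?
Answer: -844443486/790321 ≈ -1068.5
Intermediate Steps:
V(g, B) = -101 - 244*B + B*g*(-2 + g) (V(g, B) = (((-2 + g)*B)*g - 245*B) + (B - 101) = ((B*(-2 + g))*g - 245*B) + (-101 + B) = (B*g*(-2 + g) - 245*B) + (-101 + B) = (-245*B + B*g*(-2 + g)) + (-101 + B) = -101 - 244*B + B*g*(-2 + g))
V(1/(-127), -215)/((-(-23 + 30)²)) = (-101 - 244*(-215) - 215*(1/(-127))² - 2*(-215)/(-127))/((-(-23 + 30)²)) = (-101 + 52460 - 215*(-1/127)² - 2*(-215)*(-1/127))/((-1*7²)) = (-101 + 52460 - 215*1/16129 - 430/127)/((-1*49)) = (-101 + 52460 - 215/16129 - 430/127)/(-49) = (844443486/16129)*(-1/49) = -844443486/790321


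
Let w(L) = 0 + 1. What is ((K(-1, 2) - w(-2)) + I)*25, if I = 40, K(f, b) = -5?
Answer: 850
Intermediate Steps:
w(L) = 1
((K(-1, 2) - w(-2)) + I)*25 = ((-5 - 1*1) + 40)*25 = ((-5 - 1) + 40)*25 = (-6 + 40)*25 = 34*25 = 850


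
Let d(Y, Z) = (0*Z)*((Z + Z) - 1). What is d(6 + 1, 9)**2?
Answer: 0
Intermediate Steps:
d(Y, Z) = 0 (d(Y, Z) = 0*(2*Z - 1) = 0*(-1 + 2*Z) = 0)
d(6 + 1, 9)**2 = 0**2 = 0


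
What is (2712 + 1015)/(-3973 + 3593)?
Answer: -3727/380 ≈ -9.8079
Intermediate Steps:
(2712 + 1015)/(-3973 + 3593) = 3727/(-380) = 3727*(-1/380) = -3727/380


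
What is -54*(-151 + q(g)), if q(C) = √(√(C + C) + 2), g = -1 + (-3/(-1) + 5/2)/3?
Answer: 8154 - 18*√(18 + 3*√15) ≈ 8056.0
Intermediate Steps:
g = ⅚ (g = -1 + (-3*(-1) + 5*(½))*(⅓) = -1 + (3 + 5/2)*(⅓) = -1 + (11/2)*(⅓) = -1 + 11/6 = ⅚ ≈ 0.83333)
q(C) = √(2 + √2*√C) (q(C) = √(√(2*C) + 2) = √(√2*√C + 2) = √(2 + √2*√C))
-54*(-151 + q(g)) = -54*(-151 + √(2 + √2*√(⅚))) = -54*(-151 + √(2 + √2*(√30/6))) = -54*(-151 + √(2 + √15/3)) = 8154 - 54*√(2 + √15/3)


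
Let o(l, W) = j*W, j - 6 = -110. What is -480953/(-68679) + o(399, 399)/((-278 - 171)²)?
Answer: 94110701969/13845755079 ≈ 6.7971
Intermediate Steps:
j = -104 (j = 6 - 110 = -104)
o(l, W) = -104*W
-480953/(-68679) + o(399, 399)/((-278 - 171)²) = -480953/(-68679) + (-104*399)/((-278 - 171)²) = -480953*(-1/68679) - 41496/((-449)²) = 480953/68679 - 41496/201601 = 94110701969/13845755079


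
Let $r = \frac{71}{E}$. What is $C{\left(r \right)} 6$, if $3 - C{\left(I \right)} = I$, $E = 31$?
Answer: $\frac{132}{31} \approx 4.2581$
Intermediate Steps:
$r = \frac{71}{31} \approx 2.2903$
$C{\left(I \right)} = 3 - I$
$C{\left(r \right)} 6 = \left(3 - \frac{71}{31}\right) 6 = \frac{22}{31} \cdot 6 = \frac{132}{31}$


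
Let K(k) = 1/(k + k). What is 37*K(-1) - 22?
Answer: -81/2 ≈ -40.500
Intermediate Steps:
K(k) = 1/(2*k)
37*K(-1) - 22 = 37*((1/2)/(-1)) - 22 = 37*((1/2)*(-1)) - 22 = 37*(-1/2) - 22 = -37/2 - 22 = -81/2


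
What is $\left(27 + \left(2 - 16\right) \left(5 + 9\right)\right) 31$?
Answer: $-5239$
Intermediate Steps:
$\left(27 + \left(2 - 16\right) \left(5 + 9\right)\right) 31 = \left(27 - 196\right) 31 = \left(-169\right) 31 = -5239$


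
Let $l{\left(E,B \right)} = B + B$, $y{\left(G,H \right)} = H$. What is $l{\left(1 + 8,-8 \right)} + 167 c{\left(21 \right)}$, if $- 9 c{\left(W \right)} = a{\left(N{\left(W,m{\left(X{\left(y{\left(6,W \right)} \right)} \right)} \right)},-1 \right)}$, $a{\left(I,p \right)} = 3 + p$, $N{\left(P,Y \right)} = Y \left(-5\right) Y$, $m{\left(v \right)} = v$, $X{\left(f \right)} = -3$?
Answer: $- \frac{478}{9} \approx -53.111$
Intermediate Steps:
$N{\left(P,Y \right)} = - 5 Y^{2}$ ($N{\left(P,Y \right)} = - 5 Y Y = - 5 Y^{2}$)
$l{\left(E,B \right)} = 2 B$
$c{\left(W \right)} = - \frac{2}{9}$ ($c{\left(W \right)} = - \frac{3 - 1}{9} = \left(- \frac{1}{9}\right) 2 = - \frac{2}{9}$)
$l{\left(1 + 8,-8 \right)} + 167 c{\left(21 \right)} = 2 \left(-8\right) + 167 \left(- \frac{2}{9}\right) = -16 - \frac{334}{9} = - \frac{478}{9}$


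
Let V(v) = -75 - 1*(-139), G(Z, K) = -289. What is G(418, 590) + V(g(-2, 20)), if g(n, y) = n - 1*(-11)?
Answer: -225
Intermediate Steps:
g(n, y) = 11 + n (g(n, y) = n + 11 = 11 + n)
V(v) = 64 (V(v) = -75 + 139 = 64)
G(418, 590) + V(g(-2, 20)) = -289 + 64 = -225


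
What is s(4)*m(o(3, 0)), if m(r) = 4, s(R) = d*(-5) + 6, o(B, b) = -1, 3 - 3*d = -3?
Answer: -16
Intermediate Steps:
d = 2 (d = 1 - 1/3*(-3) = 1 + 1 = 2)
s(R) = -4 (s(R) = 2*(-5) + 6 = -10 + 6 = -4)
s(4)*m(o(3, 0)) = -4*4 = -16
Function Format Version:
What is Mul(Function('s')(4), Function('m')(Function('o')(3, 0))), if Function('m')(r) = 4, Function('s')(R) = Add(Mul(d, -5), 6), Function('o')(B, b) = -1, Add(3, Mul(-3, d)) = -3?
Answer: -16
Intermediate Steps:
d = 2 (d = Add(1, Mul(Rational(-1, 3), -3)) = Add(1, 1) = 2)
Function('s')(R) = -4 (Function('s')(R) = Add(Mul(2, -5), 6) = Add(-10, 6) = -4)
Mul(Function('s')(4), Function('m')(Function('o')(3, 0))) = Mul(-4, 4) = -16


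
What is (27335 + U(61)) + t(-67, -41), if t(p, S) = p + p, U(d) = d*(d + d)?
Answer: 34643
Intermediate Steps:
U(d) = 2*d² (U(d) = d*(2*d) = 2*d²)
t(p, S) = 2*p
(27335 + U(61)) + t(-67, -41) = (27335 + 2*61²) + 2*(-67) = (27335 + 2*3721) - 134 = (27335 + 7442) - 134 = 34777 - 134 = 34643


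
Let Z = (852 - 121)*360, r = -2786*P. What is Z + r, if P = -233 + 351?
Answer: -65588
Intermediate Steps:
P = 118
r = -328748 (r = -2786*118 = -328748)
Z = 263160 (Z = 731*360 = 263160)
Z + r = 263160 - 328748 = -65588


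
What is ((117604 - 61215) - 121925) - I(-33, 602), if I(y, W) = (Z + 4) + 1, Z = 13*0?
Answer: -65541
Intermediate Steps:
Z = 0
I(y, W) = 5 (I(y, W) = (0 + 4) + 1 = 4 + 1 = 5)
((117604 - 61215) - 121925) - I(-33, 602) = ((117604 - 61215) - 121925) - 1*5 = (56389 - 121925) - 5 = -65536 - 5 = -65541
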